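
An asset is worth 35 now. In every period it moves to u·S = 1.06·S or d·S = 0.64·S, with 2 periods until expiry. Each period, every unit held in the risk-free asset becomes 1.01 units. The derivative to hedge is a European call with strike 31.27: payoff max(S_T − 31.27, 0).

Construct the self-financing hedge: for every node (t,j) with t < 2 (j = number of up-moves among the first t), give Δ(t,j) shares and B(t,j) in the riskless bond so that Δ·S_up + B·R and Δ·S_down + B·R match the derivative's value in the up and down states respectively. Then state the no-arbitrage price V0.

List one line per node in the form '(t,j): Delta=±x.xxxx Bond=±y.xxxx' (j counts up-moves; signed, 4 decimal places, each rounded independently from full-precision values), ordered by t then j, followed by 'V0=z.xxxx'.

(0,0): Delta=0.4780 Bond=-10.6013
(1,0): Delta=0.0000 Bond=0.0000
(1,1): Delta=0.5170 Bond=-12.1543
V0=6.1289

The replicating-portfolio and risk-neutral prices coincide; use p* = (1.01−0.64)/(1.06−0.64) = 0.8810 for the latter.
At expiry t=2: V(2,0)=0.0000, V(2,1)=0.0000, V(2,2)=8.0560
Node (1,0) S=22.4000: V=(p*·0.0000+(1−p*)·0.0000)/1.01=0.0000; Δ=(0.0000−0.0000)/(23.7440−14.3360)=0.0000; B=V−Δ·S=0.0000
Node (1,1) S=37.1000: V=(p*·8.0560+(1−p*)·0.0000)/1.01=7.0267; Δ=(8.0560−0.0000)/(39.3260−23.7440)=0.5170; B=V−Δ·S=-12.1543
Node (0,0) S=35.0000: V=(p*·7.0267+(1−p*)·0.0000)/1.01=6.1289; Δ=(7.0267−0.0000)/(37.1000−22.4000)=0.4780; B=V−Δ·S=-10.6013
Each (Δ,B) replicates both successor values, so the strategy is self-financing and V0 is arbitrage-free.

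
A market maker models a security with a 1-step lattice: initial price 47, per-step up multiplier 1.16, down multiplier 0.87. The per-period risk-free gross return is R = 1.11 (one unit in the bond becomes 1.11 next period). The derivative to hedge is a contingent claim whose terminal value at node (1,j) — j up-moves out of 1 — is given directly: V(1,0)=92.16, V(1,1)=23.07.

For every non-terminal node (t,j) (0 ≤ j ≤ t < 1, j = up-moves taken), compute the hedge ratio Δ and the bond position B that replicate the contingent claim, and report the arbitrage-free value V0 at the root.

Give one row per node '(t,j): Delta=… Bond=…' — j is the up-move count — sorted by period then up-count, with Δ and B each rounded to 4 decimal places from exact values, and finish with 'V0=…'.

(0,0): Delta=-5.0690 Bond=269.7568
V0=31.5154

Risk-neutral probability p* = (R−d)/(u−d) = (1.11−0.87)/(1.16−0.87) = 0.8276.
Terminal payoffs: V(1,0)=92.1600, V(1,1)=23.0700
(0,0): S=47.0000. Δ = (V_up−V_dn)/(S_up−S_dn) = (23.0700−92.1600)/(54.5200−40.8900) = -5.0690. V = [p*·23.0700 + (1−p*)·92.1600]/1.11 = 31.5154. B = V − Δ·S = 269.7568.
Check: Δ(0,0)·S0 + B(0,0) = 31.5154 = V0.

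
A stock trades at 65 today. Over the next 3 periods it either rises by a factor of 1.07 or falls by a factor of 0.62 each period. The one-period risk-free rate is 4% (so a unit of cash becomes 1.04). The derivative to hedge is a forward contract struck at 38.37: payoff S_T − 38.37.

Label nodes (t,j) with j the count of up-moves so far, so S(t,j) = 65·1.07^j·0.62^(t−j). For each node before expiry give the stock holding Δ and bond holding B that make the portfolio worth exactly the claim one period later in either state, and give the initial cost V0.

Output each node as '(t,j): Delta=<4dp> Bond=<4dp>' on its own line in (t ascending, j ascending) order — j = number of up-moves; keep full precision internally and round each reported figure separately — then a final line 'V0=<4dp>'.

No-arbitrage ⇒ martingale measure with p* = (R−d)/(u−d) = 0.9333.
At expiry t=3: V(3,0)=-22.8787, V(3,1)=-11.6350, V(3,2)=7.7695, V(3,3)=41.2578
Node (2,0) S=24.9860: V=(p*·-11.6350+(1−p*)·-22.8787)/1.04=-11.9082; Δ=(-11.6350−-22.8787)/(26.7350−15.4913)=1.0000; B=V−Δ·S=-36.8942
Node (2,1) S=43.1210: V=(p*·7.7695+(1−p*)·-11.6350)/1.04=6.2268; Δ=(7.7695−-11.6350)/(46.1395−26.7350)=1.0000; B=V−Δ·S=-36.8942
Node (2,2) S=74.4185: V=(p*·41.2578+(1−p*)·7.7695)/1.04=37.5243; Δ=(41.2578−7.7695)/(79.6278−46.1395)=1.0000; B=V−Δ·S=-36.8942
Node (1,0) S=40.3000: V=(p*·6.2268+(1−p*)·-11.9082)/1.04=4.8248; Δ=(6.2268−-11.9082)/(43.1210−24.9860)=1.0000; B=V−Δ·S=-35.4752
Node (1,1) S=69.5500: V=(p*·37.5243+(1−p*)·6.2268)/1.04=34.0748; Δ=(37.5243−6.2268)/(74.4185−43.1210)=1.0000; B=V−Δ·S=-35.4752
Node (0,0) S=65.0000: V=(p*·34.0748+(1−p*)·4.8248)/1.04=30.8892; Δ=(34.0748−4.8248)/(69.5500−40.3000)=1.0000; B=V−Δ·S=-34.1108
Check: Δ(0,0)·S0 + B(0,0) = 30.8892 = V0.

(0,0): Delta=1.0000 Bond=-34.1108
(1,0): Delta=1.0000 Bond=-35.4752
(1,1): Delta=1.0000 Bond=-35.4752
(2,0): Delta=1.0000 Bond=-36.8942
(2,1): Delta=1.0000 Bond=-36.8942
(2,2): Delta=1.0000 Bond=-36.8942
V0=30.8892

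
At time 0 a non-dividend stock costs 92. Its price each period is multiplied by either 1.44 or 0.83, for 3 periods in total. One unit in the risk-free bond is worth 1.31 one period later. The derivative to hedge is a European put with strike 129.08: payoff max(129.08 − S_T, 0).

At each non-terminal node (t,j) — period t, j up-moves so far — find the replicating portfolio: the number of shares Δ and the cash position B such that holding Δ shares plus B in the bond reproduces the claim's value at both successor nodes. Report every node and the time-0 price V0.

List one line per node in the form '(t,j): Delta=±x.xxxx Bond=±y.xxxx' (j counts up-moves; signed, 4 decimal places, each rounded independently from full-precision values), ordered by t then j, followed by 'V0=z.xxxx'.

(0,0): Delta=-0.1499 Bond=15.9256
(1,0): Delta=-0.6227 Bond=56.9616
(1,1): Delta=-0.0761 Bond=11.0857
(2,0): Delta=-1.0000 Bond=98.5344
(2,1): Delta=-0.5638 Bond=68.1428
(2,2): Delta=0.0000 Bond=0.0000
V0=2.1327

Since d<R<u, set p* = (R−d)/(u−d) = 0.7869; price each node as the discounted p*-expectation of its children.
At expiry t=3: V(3,0)=76.4756, V(3,1)=37.8145, V(3,2)=0.0000, V(3,3)=0.0000
Node (2,0) S=63.3788: V=(p*·37.8145+(1−p*)·76.4756)/1.31=35.1556; Δ=(37.8145−76.4756)/(91.2655−52.6044)=-1.0000; B=V−Δ·S=98.5344
Node (2,1) S=109.9584: V=(p*·0.0000+(1−p*)·37.8145)/1.31=6.1518; Δ=(0.0000−37.8145)/(158.3401−91.2655)=-0.5638; B=V−Δ·S=68.1428
Node (2,2) S=190.7712: V=(p*·0.0000+(1−p*)·0.0000)/1.31=0.0000; Δ=(0.0000−0.0000)/(274.7105−158.3401)=0.0000; B=V−Δ·S=0.0000
Node (1,0) S=76.3600: V=(p*·6.1518+(1−p*)·35.1556)/1.31=9.4144; Δ=(6.1518−35.1556)/(109.9584−63.3788)=-0.6227; B=V−Δ·S=56.9616
Node (1,1) S=132.4800: V=(p*·0.0000+(1−p*)·6.1518)/1.31=1.0008; Δ=(0.0000−6.1518)/(190.7712−109.9584)=-0.0761; B=V−Δ·S=11.0857
Node (0,0) S=92.0000: V=(p*·1.0008+(1−p*)·9.4144)/1.31=2.1327; Δ=(1.0008−9.4144)/(132.4800−76.3600)=-0.1499; B=V−Δ·S=15.9256
Each (Δ,B) replicates both successor values, so the strategy is self-financing and V0 is arbitrage-free.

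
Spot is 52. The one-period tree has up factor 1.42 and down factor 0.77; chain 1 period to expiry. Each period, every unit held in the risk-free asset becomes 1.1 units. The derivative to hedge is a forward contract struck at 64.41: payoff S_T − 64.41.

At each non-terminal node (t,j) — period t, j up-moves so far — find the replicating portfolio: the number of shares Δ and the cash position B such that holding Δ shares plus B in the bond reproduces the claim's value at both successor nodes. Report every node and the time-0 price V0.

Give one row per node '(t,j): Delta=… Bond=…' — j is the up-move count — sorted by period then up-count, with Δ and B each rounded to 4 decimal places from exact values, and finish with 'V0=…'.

Since d<R<u, set p* = (R−d)/(u−d) = 0.5077; price each node as the discounted p*-expectation of its children.
Terminal values V(1,·): V(1,0)=-24.3700, V(1,1)=9.4300
Node (0,0) S=52.0000: V=(p*·9.4300+(1−p*)·-24.3700)/1.1=-6.5545; Δ=(9.4300−-24.3700)/(73.8400−40.0400)=1.0000; B=V−Δ·S=-58.5545
Root portfolio cost Δ·52+B reproduces V0=-6.5545.

(0,0): Delta=1.0000 Bond=-58.5545
V0=-6.5545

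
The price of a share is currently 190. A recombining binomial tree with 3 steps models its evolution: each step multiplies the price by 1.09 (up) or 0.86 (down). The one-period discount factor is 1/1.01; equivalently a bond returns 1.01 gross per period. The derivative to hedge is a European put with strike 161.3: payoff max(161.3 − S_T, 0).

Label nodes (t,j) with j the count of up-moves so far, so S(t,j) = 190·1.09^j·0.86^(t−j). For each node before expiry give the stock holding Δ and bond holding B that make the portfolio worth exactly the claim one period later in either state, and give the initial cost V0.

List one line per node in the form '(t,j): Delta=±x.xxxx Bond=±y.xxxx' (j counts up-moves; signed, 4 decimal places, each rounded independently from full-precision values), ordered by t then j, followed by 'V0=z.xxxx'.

No-arbitrage ⇒ martingale measure with p* = (R−d)/(u−d) = 0.6522.
Payoff layer (t=3): V(3,0)=40.4494, V(3,1)=8.1288, V(3,2)=0.0000, V(3,3)=0.0000
(2,0): S=140.5240. Δ = (V_up−V_dn)/(S_up−S_dn) = (8.1288−40.4494)/(153.1712−120.8506) = -1.0000. V = [p*·8.1288 + (1−p*)·40.4494]/1.01 = 19.1790. B = V − Δ·S = 159.7030.
(2,1): S=178.1060. Δ = (V_up−V_dn)/(S_up−S_dn) = (0.0000−8.1288)/(194.1355−153.1712) = -0.1984. V = [p*·0.0000 + (1−p*)·8.1288]/1.01 = 2.7994. B = V − Δ·S = 38.1422.
(2,2): S=225.7390. Δ = (V_up−V_dn)/(S_up−S_dn) = (0.0000−0.0000)/(246.0555−194.1355) = 0.0000. V = [p*·0.0000 + (1−p*)·0.0000]/1.01 = 0.0000. B = V − Δ·S = 0.0000.
(1,0): S=163.4000. Δ = (V_up−V_dn)/(S_up−S_dn) = (2.7994−19.1790)/(178.1060−140.5240) = -0.4358. V = [p*·2.7994 + (1−p*)·19.1790]/1.01 = 8.4125. B = V − Δ·S = 79.6279.
(1,1): S=207.1000. Δ = (V_up−V_dn)/(S_up−S_dn) = (0.0000−2.7994)/(225.7390−178.1060) = -0.0588. V = [p*·0.0000 + (1−p*)·2.7994]/1.01 = 0.9641. B = V − Δ·S = 13.1355.
(0,0): S=190.0000. Δ = (V_up−V_dn)/(S_up−S_dn) = (0.9641−8.4125)/(207.1000−163.4000) = -0.1704. V = [p*·0.9641 + (1−p*)·8.4125]/1.01 = 3.5196. B = V − Δ·S = 35.9043.
Root portfolio cost Δ·190+B reproduces V0=3.5196.

(0,0): Delta=-0.1704 Bond=35.9043
(1,0): Delta=-0.4358 Bond=79.6279
(1,1): Delta=-0.0588 Bond=13.1355
(2,0): Delta=-1.0000 Bond=159.7030
(2,1): Delta=-0.1984 Bond=38.1422
(2,2): Delta=0.0000 Bond=0.0000
V0=3.5196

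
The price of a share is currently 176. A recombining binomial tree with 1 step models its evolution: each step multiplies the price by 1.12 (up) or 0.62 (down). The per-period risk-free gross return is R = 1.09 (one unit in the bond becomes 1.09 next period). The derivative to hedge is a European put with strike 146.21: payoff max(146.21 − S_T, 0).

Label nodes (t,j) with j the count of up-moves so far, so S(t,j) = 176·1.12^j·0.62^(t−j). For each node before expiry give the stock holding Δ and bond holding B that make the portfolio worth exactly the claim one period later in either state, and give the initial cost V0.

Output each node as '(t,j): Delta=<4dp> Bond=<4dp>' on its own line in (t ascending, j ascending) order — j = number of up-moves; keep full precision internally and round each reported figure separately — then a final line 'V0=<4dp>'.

(0,0): Delta=-0.4215 Bond=76.2217
V0=2.0417

Under the risk-neutral measure, an up-move has probability p* = (R−d)/(u−d) = 0.9400 and values discount at R = 1.09.
Terminal values V(1,·): V(1,0)=37.0900, V(1,1)=0.0000
  t=0,j=0: stock 176.0000 → up 197.1200 (V=0.0000), down 109.1200 (V=37.0900). Price 2.0417; hedge Δ=-0.4215, bond B=76.2217.
Each (Δ,B) replicates both successor values, so the strategy is self-financing and V0 is arbitrage-free.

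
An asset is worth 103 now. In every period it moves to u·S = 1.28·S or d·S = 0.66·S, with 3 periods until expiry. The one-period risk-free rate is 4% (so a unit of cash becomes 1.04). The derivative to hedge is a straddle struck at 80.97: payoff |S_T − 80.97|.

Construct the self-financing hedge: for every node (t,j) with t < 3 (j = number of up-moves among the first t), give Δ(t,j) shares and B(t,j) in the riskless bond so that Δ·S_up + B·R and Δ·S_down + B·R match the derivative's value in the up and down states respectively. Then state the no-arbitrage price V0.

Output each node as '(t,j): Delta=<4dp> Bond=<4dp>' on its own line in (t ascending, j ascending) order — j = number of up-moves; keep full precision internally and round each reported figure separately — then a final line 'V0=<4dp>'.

(0,0): Delta=0.5559 Bond=-9.4079
(1,0): Delta=-0.1496 Bond=38.1752
(1,1): Delta=0.7856 Bond=-40.0743
(2,0): Delta=-1.0000 Bond=77.8558
(2,1): Delta=0.1273 Bond=15.6053
(2,2): Delta=1.0000 Bond=-77.8558
V0=47.8464

Under the risk-neutral measure, an up-move has probability p* = (R−d)/(u−d) = 0.6129 and values discount at R = 1.04.
At expiry t=3: V(3,0)=51.3579, V(3,1)=23.5405, V(3,2)=30.4084, V(3,3)=135.0367
  t=2,j=0: stock 44.8668 → up 57.4295 (V=23.5405), down 29.6121 (V=51.3579). Price 32.9890; hedge Δ=-1.0000, bond B=77.8558.
  t=2,j=1: stock 87.0144 → up 111.3784 (V=30.4084), down 57.4295 (V=23.5405). Price 26.6826; hedge Δ=0.1273, bond B=15.6053.
  t=2,j=2: stock 168.7552 → up 216.0067 (V=135.0367), down 111.3784 (V=30.4084). Price 90.8994; hedge Δ=1.0000, bond B=-77.8558.
  t=1,j=0: stock 67.9800 → up 87.0144 (V=26.6826), down 44.8668 (V=32.9890). Price 28.0036; hedge Δ=-0.1496, bond B=38.1752.
  t=1,j=1: stock 131.8400 → up 168.7552 (V=90.8994), down 87.0144 (V=26.6826). Price 63.5012; hedge Δ=0.7856, bond B=-40.0743.
  t=0,j=0: stock 103.0000 → up 131.8400 (V=63.5012), down 67.9800 (V=28.0036). Price 47.8464; hedge Δ=0.5559, bond B=-9.4079.
Self-financing check: at every node Δ·S+B equals the discounted successor values.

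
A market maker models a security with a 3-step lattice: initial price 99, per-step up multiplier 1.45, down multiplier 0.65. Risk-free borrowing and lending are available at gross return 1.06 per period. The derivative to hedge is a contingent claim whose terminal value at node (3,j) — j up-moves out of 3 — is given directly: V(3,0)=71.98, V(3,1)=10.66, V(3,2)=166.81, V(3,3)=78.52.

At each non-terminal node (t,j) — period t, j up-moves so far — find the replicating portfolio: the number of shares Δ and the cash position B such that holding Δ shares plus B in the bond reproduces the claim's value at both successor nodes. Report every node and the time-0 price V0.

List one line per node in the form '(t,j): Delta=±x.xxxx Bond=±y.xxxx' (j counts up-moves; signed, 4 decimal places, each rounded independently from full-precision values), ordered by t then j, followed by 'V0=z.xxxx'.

Under the risk-neutral measure, an up-move has probability p* = (R−d)/(u−d) = 0.5125 and values discount at R = 1.06.
Terminal values V(3,·): V(3,0)=71.9800, V(3,1)=10.6600, V(3,2)=166.8100, V(3,3)=78.5200
  t=2,j=0: stock 41.8275 → up 60.6499 (V=10.6600), down 27.1879 (V=71.9800). Price 38.2580; hedge Δ=-1.8325, bond B=114.9080.
  t=2,j=1: stock 93.3075 → up 135.2959 (V=166.8100), down 60.6499 (V=10.6600). Price 85.5537; hedge Δ=2.0919, bond B=-109.6338.
  t=2,j=2: stock 208.1475 → up 301.8139 (V=78.5200), down 135.2959 (V=166.8100). Price 114.6805; hedge Δ=-0.5302, bond B=225.0430.
  t=1,j=0: stock 64.3500 → up 93.3075 (V=85.5537), down 41.8275 (V=38.2580). Price 58.9595; hedge Δ=0.9187, bond B=-0.1601.
  t=1,j=1: stock 143.5500 → up 208.1475 (V=114.6805), down 93.3075 (V=85.5537). Price 94.7936; hedge Δ=0.2536, bond B=58.3850.
  t=0,j=0: stock 99.0000 → up 143.5500 (V=94.7936), down 64.3500 (V=58.9595). Price 72.9476; hedge Δ=0.4525, bond B=28.1550.
Check: Δ(0,0)·S0 + B(0,0) = 72.9476 = V0.

(0,0): Delta=0.4525 Bond=28.1550
(1,0): Delta=0.9187 Bond=-0.1601
(1,1): Delta=0.2536 Bond=58.3850
(2,0): Delta=-1.8325 Bond=114.9080
(2,1): Delta=2.0919 Bond=-109.6338
(2,2): Delta=-0.5302 Bond=225.0430
V0=72.9476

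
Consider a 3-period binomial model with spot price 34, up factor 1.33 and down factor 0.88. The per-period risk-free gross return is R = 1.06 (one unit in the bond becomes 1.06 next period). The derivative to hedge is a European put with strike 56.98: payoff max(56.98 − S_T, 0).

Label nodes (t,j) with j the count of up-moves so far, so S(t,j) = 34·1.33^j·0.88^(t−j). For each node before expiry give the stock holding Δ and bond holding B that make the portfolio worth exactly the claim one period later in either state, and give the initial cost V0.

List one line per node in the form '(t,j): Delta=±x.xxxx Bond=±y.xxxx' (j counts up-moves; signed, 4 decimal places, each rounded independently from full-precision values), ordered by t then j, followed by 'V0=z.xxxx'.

Since d<R<u, set p* = (R−d)/(u−d) = 0.4000; price each node as the discounted p*-expectation of its children.
Terminal values V(3,·): V(3,0)=33.8100, V(3,1)=21.9616, V(3,2)=4.0545, V(3,3)=0.0000
  t=2,j=0: stock 26.3296 → up 35.0184 (V=21.9616), down 23.1700 (V=33.8100). Price 27.4251; hedge Δ=-1.0000, bond B=53.7547.
  t=2,j=1: stock 39.7936 → up 52.9255 (V=4.0545), down 35.0184 (V=21.9616). Price 13.9611; hedge Δ=-1.0000, bond B=53.7547.
  t=2,j=2: stock 60.1426 → up 79.9897 (V=0.0000), down 52.9255 (V=4.0545). Price 2.2950; hedge Δ=-0.1498, bond B=11.3050.
  t=1,j=0: stock 29.9200 → up 39.7936 (V=13.9611), down 26.3296 (V=27.4251). Price 20.7920; hedge Δ=-1.0000, bond B=50.7120.
  t=1,j=1: stock 45.2200 → up 60.1426 (V=2.2950), down 39.7936 (V=13.9611). Price 8.7686; hedge Δ=-0.5733, bond B=34.6932.
  t=0,j=0: stock 34.0000 → up 45.2200 (V=8.7686), down 29.9200 (V=20.7920). Price 15.0779; hedge Δ=-0.7858, bond B=41.7967.
Each (Δ,B) replicates both successor values, so the strategy is self-financing and V0 is arbitrage-free.

(0,0): Delta=-0.7858 Bond=41.7967
(1,0): Delta=-1.0000 Bond=50.7120
(1,1): Delta=-0.5733 Bond=34.6932
(2,0): Delta=-1.0000 Bond=53.7547
(2,1): Delta=-1.0000 Bond=53.7547
(2,2): Delta=-0.1498 Bond=11.3050
V0=15.0779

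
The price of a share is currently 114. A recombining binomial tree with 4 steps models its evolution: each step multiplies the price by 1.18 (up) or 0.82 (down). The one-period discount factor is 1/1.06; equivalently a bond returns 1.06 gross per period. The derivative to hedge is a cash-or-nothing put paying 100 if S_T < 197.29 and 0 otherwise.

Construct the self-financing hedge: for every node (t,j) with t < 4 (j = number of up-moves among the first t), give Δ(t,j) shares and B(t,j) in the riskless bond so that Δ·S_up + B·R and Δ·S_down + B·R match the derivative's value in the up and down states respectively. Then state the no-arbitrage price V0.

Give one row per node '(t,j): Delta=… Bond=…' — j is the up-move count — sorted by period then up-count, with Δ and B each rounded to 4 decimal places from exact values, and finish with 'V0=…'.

(0,0): Delta=-0.6062 Bond=132.6675
(1,0): Delta=0.0000 Bond=83.9619
(1,1): Delta=-0.8168 Bond=168.9604
(2,0): Delta=0.0000 Bond=88.9996
(2,1): Delta=0.0000 Bond=88.9996
(2,2): Delta=-1.1006 Bond=224.1473
(3,0): Delta=0.0000 Bond=94.3396
(3,1): Delta=0.0000 Bond=94.3396
(3,2): Delta=0.0000 Bond=94.3396
(3,3): Delta=-1.4830 Bond=309.2243
V0=63.5631

No-arbitrage ⇒ martingale measure with p* = (R−d)/(u−d) = 0.6667.
At expiry t=4: V(4,0)=100.0000, V(4,1)=100.0000, V(4,2)=100.0000, V(4,3)=100.0000, V(4,4)=0.0000
Node (3,0) S=62.8560: V=(p*·100.0000+(1−p*)·100.0000)/1.06=94.3396; Δ=(100.0000−100.0000)/(74.1700−51.5419)=0.0000; B=V−Δ·S=94.3396
Node (3,1) S=90.4512: V=(p*·100.0000+(1−p*)·100.0000)/1.06=94.3396; Δ=(100.0000−100.0000)/(106.7325−74.1700)=0.0000; B=V−Δ·S=94.3396
Node (3,2) S=130.1616: V=(p*·100.0000+(1−p*)·100.0000)/1.06=94.3396; Δ=(100.0000−100.0000)/(153.5906−106.7325)=0.0000; B=V−Δ·S=94.3396
Node (3,3) S=187.3056: V=(p*·0.0000+(1−p*)·100.0000)/1.06=31.4465; Δ=(0.0000−100.0000)/(221.0207−153.5906)=-1.4830; B=V−Δ·S=309.2243
Node (2,0) S=76.6536: V=(p*·94.3396+(1−p*)·94.3396)/1.06=88.9996; Δ=(94.3396−94.3396)/(90.4512−62.8560)=0.0000; B=V−Δ·S=88.9996
Node (2,1) S=110.3064: V=(p*·94.3396+(1−p*)·94.3396)/1.06=88.9996; Δ=(94.3396−94.3396)/(130.1616−90.4512)=0.0000; B=V−Δ·S=88.9996
Node (2,2) S=158.7336: V=(p*·31.4465+(1−p*)·94.3396)/1.06=49.4442; Δ=(31.4465−94.3396)/(187.3056−130.1616)=-1.1006; B=V−Δ·S=224.1473
Node (1,0) S=93.4800: V=(p*·88.9996+(1−p*)·88.9996)/1.06=83.9619; Δ=(88.9996−88.9996)/(110.3064−76.6536)=0.0000; B=V−Δ·S=83.9619
Node (1,1) S=134.5200: V=(p*·49.4442+(1−p*)·88.9996)/1.06=59.0843; Δ=(49.4442−88.9996)/(158.7336−110.3064)=-0.8168; B=V−Δ·S=168.9604
Node (0,0) S=114.0000: V=(p*·59.0843+(1−p*)·83.9619)/1.06=63.5631; Δ=(59.0843−83.9619)/(134.5200−93.4800)=-0.6062; B=V−Δ·S=132.6675
Check: Δ(0,0)·S0 + B(0,0) = 63.5631 = V0.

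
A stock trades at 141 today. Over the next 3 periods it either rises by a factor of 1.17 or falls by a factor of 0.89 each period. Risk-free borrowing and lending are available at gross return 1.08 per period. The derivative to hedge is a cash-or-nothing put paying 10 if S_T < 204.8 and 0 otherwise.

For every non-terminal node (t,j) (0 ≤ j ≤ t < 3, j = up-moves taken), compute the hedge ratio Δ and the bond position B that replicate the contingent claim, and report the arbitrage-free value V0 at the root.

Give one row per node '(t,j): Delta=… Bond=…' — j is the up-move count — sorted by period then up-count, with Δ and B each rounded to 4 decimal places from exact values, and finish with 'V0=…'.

(0,0): Delta=-0.1000 Bond=19.5569
(1,0): Delta=0.0000 Bond=8.5734
(1,1): Delta=-0.1360 Bond=27.0652
(2,0): Delta=0.0000 Bond=9.2593
(2,1): Delta=0.0000 Bond=9.2593
(2,2): Delta=-0.1850 Bond=38.6905
V0=5.4580

Risk-neutral probability p* = (R−d)/(u−d) = (1.08−0.89)/(1.17−0.89) = 0.6786.
Terminal values V(3,·): V(3,0)=10.0000, V(3,1)=10.0000, V(3,2)=10.0000, V(3,3)=0.0000
(2,0): S=111.6861. Δ = (V_up−V_dn)/(S_up−S_dn) = (10.0000−10.0000)/(130.6727−99.4006) = 0.0000. V = [p*·10.0000 + (1−p*)·10.0000]/1.08 = 9.2593. B = V − Δ·S = 9.2593.
(2,1): S=146.8233. Δ = (V_up−V_dn)/(S_up−S_dn) = (10.0000−10.0000)/(171.7833−130.6727) = 0.0000. V = [p*·10.0000 + (1−p*)·10.0000]/1.08 = 9.2593. B = V − Δ·S = 9.2593.
(2,2): S=193.0149. Δ = (V_up−V_dn)/(S_up−S_dn) = (0.0000−10.0000)/(225.8274−171.7833) = -0.1850. V = [p*·0.0000 + (1−p*)·10.0000]/1.08 = 2.9762. B = V − Δ·S = 38.6905.
(1,0): S=125.4900. Δ = (V_up−V_dn)/(S_up−S_dn) = (9.2593−9.2593)/(146.8233−111.6861) = 0.0000. V = [p*·9.2593 + (1−p*)·9.2593]/1.08 = 8.5734. B = V − Δ·S = 8.5734.
(1,1): S=164.9700. Δ = (V_up−V_dn)/(S_up−S_dn) = (2.9762−9.2593)/(193.0149−146.8233) = -0.1360. V = [p*·2.9762 + (1−p*)·9.2593]/1.08 = 4.6257. B = V − Δ·S = 27.0652.
(0,0): S=141.0000. Δ = (V_up−V_dn)/(S_up−S_dn) = (4.6257−8.5734)/(164.9700−125.4900) = -0.1000. V = [p*·4.6257 + (1−p*)·8.5734]/1.08 = 5.4580. B = V − Δ·S = 19.5569.
Each (Δ,B) replicates both successor values, so the strategy is self-financing and V0 is arbitrage-free.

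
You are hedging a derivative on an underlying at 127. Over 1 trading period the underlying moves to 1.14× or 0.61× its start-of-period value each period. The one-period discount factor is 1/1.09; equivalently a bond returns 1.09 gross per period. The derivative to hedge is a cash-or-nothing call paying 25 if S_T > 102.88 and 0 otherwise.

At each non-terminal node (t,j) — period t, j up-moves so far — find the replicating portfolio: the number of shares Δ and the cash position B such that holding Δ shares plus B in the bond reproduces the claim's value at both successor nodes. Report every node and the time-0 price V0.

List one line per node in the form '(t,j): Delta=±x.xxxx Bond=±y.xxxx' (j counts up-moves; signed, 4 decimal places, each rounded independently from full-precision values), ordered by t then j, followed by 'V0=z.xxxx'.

(0,0): Delta=0.3714 Bond=-26.3978
V0=20.7720

The replicating-portfolio and risk-neutral prices coincide; use p* = (1.09−0.61)/(1.14−0.61) = 0.9057 for the latter.
Terminal values V(1,·): V(1,0)=0.0000, V(1,1)=25.0000
(0,0): S=127.0000. Δ = (V_up−V_dn)/(S_up−S_dn) = (25.0000−0.0000)/(144.7800−77.4700) = 0.3714. V = [p*·25.0000 + (1−p*)·0.0000]/1.09 = 20.7720. B = V − Δ·S = -26.3978.
Check: Δ(0,0)·S0 + B(0,0) = 20.7720 = V0.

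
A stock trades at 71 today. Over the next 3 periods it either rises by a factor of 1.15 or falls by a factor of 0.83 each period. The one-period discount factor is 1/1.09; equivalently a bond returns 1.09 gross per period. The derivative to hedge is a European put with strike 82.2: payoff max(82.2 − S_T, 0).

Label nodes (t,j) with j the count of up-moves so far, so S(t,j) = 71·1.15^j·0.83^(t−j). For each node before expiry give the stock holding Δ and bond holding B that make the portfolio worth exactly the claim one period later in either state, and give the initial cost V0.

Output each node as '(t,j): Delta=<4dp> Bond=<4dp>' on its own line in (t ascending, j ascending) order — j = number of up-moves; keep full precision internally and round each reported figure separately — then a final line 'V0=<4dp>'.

(0,0): Delta=-0.3695 Bond=29.3845
(1,0): Delta=-1.0000 Bond=69.1861
(1,1): Delta=-0.2645 Bond=23.4544
(2,0): Delta=-1.0000 Bond=75.4128
(2,1): Delta=-1.0000 Bond=75.4128
(2,2): Delta=-0.1419 Bond=14.0620
V0=3.1520

No-arbitrage ⇒ martingale measure with p* = (R−d)/(u−d) = 0.8125.
Payoff layer (t=3): V(3,0)=41.6031, V(3,1)=25.9513, V(3,2)=4.2651, V(3,3)=0.0000
(2,0): S=48.9119. Δ = (V_up−V_dn)/(S_up−S_dn) = (25.9513−41.6031)/(56.2487−40.5969) = -1.0000. V = [p*·25.9513 + (1−p*)·41.6031]/1.09 = 26.5009. B = V − Δ·S = 75.4128.
(2,1): S=67.7695. Δ = (V_up−V_dn)/(S_up−S_dn) = (4.2651−25.9513)/(77.9349−56.2487) = -1.0000. V = [p*·4.2651 + (1−p*)·25.9513]/1.09 = 7.6433. B = V − Δ·S = 75.4128.
(2,2): S=93.8975. Δ = (V_up−V_dn)/(S_up−S_dn) = (0.0000−4.2651)/(107.9821−77.9349) = -0.1419. V = [p*·0.0000 + (1−p*)·4.2651]/1.09 = 0.7337. B = V − Δ·S = 14.0620.
(1,0): S=58.9300. Δ = (V_up−V_dn)/(S_up−S_dn) = (7.6433−26.5009)/(67.7695−48.9119) = -1.0000. V = [p*·7.6433 + (1−p*)·26.5009]/1.09 = 10.2561. B = V − Δ·S = 69.1861.
(1,1): S=81.6500. Δ = (V_up−V_dn)/(S_up−S_dn) = (0.7337−7.6433)/(93.8975−67.7695) = -0.2645. V = [p*·0.7337 + (1−p*)·7.6433]/1.09 = 1.8617. B = V − Δ·S = 23.4544.
(0,0): S=71.0000. Δ = (V_up−V_dn)/(S_up−S_dn) = (1.8617−10.2561)/(81.6500−58.9300) = -0.3695. V = [p*·1.8617 + (1−p*)·10.2561]/1.09 = 3.1520. B = V − Δ·S = 29.3845.
The time-0 hedge costs 3.1520, which is the no-arbitrage price.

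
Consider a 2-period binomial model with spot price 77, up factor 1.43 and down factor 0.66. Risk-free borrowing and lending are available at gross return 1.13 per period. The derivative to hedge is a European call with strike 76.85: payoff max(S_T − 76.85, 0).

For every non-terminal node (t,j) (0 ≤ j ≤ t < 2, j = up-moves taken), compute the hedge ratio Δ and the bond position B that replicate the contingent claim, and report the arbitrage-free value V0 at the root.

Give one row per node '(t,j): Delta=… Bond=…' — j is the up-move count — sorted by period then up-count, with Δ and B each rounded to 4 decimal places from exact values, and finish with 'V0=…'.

No-arbitrage ⇒ martingale measure with p* = (R−d)/(u−d) = 0.6104.
Terminal payoffs: V(2,0)=0.0000, V(2,1)=0.0000, V(2,2)=80.6073
Node (1,0) S=50.8200: V=(p*·0.0000+(1−p*)·0.0000)/1.13=0.0000; Δ=(0.0000−0.0000)/(72.6726−33.5412)=0.0000; B=V−Δ·S=0.0000
Node (1,1) S=110.1100: V=(p*·80.6073+(1−p*)·0.0000)/1.13=43.5415; Δ=(80.6073−0.0000)/(157.4573−72.6726)=0.9507; B=V−Δ·S=-61.1433
Node (0,0) S=77.0000: V=(p*·43.5415+(1−p*)·0.0000)/1.13=23.5197; Δ=(43.5415−0.0000)/(110.1100−50.8200)=0.7344; B=V−Δ·S=-33.0277
Check: Δ(0,0)·S0 + B(0,0) = 23.5197 = V0.

(0,0): Delta=0.7344 Bond=-33.0277
(1,0): Delta=0.0000 Bond=0.0000
(1,1): Delta=0.9507 Bond=-61.1433
V0=23.5197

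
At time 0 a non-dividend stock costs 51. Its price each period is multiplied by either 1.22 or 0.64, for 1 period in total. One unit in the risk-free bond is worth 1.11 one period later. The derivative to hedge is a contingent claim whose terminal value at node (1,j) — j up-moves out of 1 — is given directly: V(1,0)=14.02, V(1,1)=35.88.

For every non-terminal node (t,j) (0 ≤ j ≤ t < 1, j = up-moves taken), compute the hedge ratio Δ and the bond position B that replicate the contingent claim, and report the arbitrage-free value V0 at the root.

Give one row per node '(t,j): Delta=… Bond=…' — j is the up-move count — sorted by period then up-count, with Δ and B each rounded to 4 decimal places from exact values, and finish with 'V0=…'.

(0,0): Delta=0.7390 Bond=-9.1003
V0=28.5893

Risk-neutral probability p* = (R−d)/(u−d) = (1.11−0.64)/(1.22−0.64) = 0.8103.
Terminal values V(1,·): V(1,0)=14.0200, V(1,1)=35.8800
Node (0,0) S=51.0000: V=(p*·35.8800+(1−p*)·14.0200)/1.11=28.5893; Δ=(35.8800−14.0200)/(62.2200−32.6400)=0.7390; B=V−Δ·S=-9.1003
Each (Δ,B) replicates both successor values, so the strategy is self-financing and V0 is arbitrage-free.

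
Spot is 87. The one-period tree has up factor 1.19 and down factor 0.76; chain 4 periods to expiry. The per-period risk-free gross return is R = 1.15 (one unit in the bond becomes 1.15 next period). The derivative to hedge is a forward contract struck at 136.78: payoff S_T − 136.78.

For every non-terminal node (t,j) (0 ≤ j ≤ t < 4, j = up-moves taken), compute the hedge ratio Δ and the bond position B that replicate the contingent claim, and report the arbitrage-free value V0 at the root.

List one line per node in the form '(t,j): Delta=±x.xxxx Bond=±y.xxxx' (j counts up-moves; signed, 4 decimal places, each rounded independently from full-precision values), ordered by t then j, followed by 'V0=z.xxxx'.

(0,0): Delta=1.0000 Bond=-78.2044
(1,0): Delta=1.0000 Bond=-89.9351
(1,1): Delta=1.0000 Bond=-89.9351
(2,0): Delta=1.0000 Bond=-103.4253
(2,1): Delta=1.0000 Bond=-103.4253
(2,2): Delta=1.0000 Bond=-103.4253
(3,0): Delta=1.0000 Bond=-118.9391
(3,1): Delta=1.0000 Bond=-118.9391
(3,2): Delta=1.0000 Bond=-118.9391
(3,3): Delta=1.0000 Bond=-118.9391
V0=8.7956

Risk-neutral probability p* = (R−d)/(u−d) = (1.15−0.76)/(1.19−0.76) = 0.9070.
Terminal payoffs: V(4,0)=-107.7549, V(4,1)=-91.3328, V(4,2)=-65.6193, V(4,3)=-25.3573, V(4,4)=37.6845
(3,0): S=38.1909. Δ = (V_up−V_dn)/(S_up−S_dn) = (-91.3328−-107.7549)/(45.4472−29.0251) = 1.0000. V = [p*·-91.3328 + (1−p*)·-107.7549]/1.15 = -80.7482. B = V − Δ·S = -118.9391.
(3,1): S=59.7989. Δ = (V_up−V_dn)/(S_up−S_dn) = (-65.6193−-91.3328)/(71.1607−45.4472) = 1.0000. V = [p*·-65.6193 + (1−p*)·-91.3328]/1.15 = -59.1402. B = V − Δ·S = -118.9391.
(3,2): S=93.6325. Δ = (V_up−V_dn)/(S_up−S_dn) = (-25.3573−-65.6193)/(111.4227−71.1607) = 1.0000. V = [p*·-25.3573 + (1−p*)·-65.6193]/1.15 = -25.3066. B = V − Δ·S = -118.9391.
(3,3): S=146.6088. Δ = (V_up−V_dn)/(S_up−S_dn) = (37.6845−-25.3573)/(174.4645−111.4227) = 1.0000. V = [p*·37.6845 + (1−p*)·-25.3573]/1.15 = 27.6697. B = V − Δ·S = -118.9391.
(2,0): S=50.2512. Δ = (V_up−V_dn)/(S_up−S_dn) = (-59.1402−-80.7482)/(59.7989−38.1909) = 1.0000. V = [p*·-59.1402 + (1−p*)·-80.7482]/1.15 = -53.1741. B = V − Δ·S = -103.4253.
(2,1): S=78.6828. Δ = (V_up−V_dn)/(S_up−S_dn) = (-25.3066−-59.1402)/(93.6325−59.7989) = 1.0000. V = [p*·-25.3066 + (1−p*)·-59.1402]/1.15 = -24.7425. B = V − Δ·S = -103.4253.
(2,2): S=123.2007. Δ = (V_up−V_dn)/(S_up−S_dn) = (27.6697−-25.3066)/(146.6088−93.6325) = 1.0000. V = [p*·27.6697 + (1−p*)·-25.3066]/1.15 = 19.7754. B = V − Δ·S = -103.4253.
(1,0): S=66.1200. Δ = (V_up−V_dn)/(S_up−S_dn) = (-24.7425−-53.1741)/(78.6828−50.2512) = 1.0000. V = [p*·-24.7425 + (1−p*)·-53.1741]/1.15 = -23.8151. B = V − Δ·S = -89.9351.
(1,1): S=103.5300. Δ = (V_up−V_dn)/(S_up−S_dn) = (19.7754−-24.7425)/(123.2007−78.6828) = 1.0000. V = [p*·19.7754 + (1−p*)·-24.7425]/1.15 = 13.5949. B = V − Δ·S = -89.9351.
(0,0): S=87.0000. Δ = (V_up−V_dn)/(S_up−S_dn) = (13.5949−-23.8151)/(103.5300−66.1200) = 1.0000. V = [p*·13.5949 + (1−p*)·-23.8151]/1.15 = 8.7956. B = V − Δ·S = -78.2044.
Each (Δ,B) replicates both successor values, so the strategy is self-financing and V0 is arbitrage-free.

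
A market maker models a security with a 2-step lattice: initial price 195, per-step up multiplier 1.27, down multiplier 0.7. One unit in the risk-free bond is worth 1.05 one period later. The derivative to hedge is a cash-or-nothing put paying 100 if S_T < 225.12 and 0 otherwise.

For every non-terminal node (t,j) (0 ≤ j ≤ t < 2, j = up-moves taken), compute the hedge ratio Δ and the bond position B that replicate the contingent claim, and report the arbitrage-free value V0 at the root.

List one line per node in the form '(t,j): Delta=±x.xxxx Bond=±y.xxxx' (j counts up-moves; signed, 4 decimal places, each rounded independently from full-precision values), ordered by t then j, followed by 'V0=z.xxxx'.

(0,0): Delta=-0.5261 Bond=159.1001
(1,0): Delta=0.0000 Bond=95.2381
(1,1): Delta=-0.7084 Bond=212.1972
V0=56.5044

The replicating-portfolio and risk-neutral prices coincide; use p* = (1.05−0.7)/(1.27−0.7) = 0.6140 for the latter.
At expiry t=2: V(2,0)=100.0000, V(2,1)=100.0000, V(2,2)=0.0000
Node (1,0) S=136.5000: V=(p*·100.0000+(1−p*)·100.0000)/1.05=95.2381; Δ=(100.0000−100.0000)/(173.3550−95.5500)=0.0000; B=V−Δ·S=95.2381
Node (1,1) S=247.6500: V=(p*·0.0000+(1−p*)·100.0000)/1.05=36.7586; Δ=(0.0000−100.0000)/(314.5155−173.3550)=-0.7084; B=V−Δ·S=212.1972
Node (0,0) S=195.0000: V=(p*·36.7586+(1−p*)·95.2381)/1.05=56.5044; Δ=(36.7586−95.2381)/(247.6500−136.5000)=-0.5261; B=V−Δ·S=159.1001
Check: Δ(0,0)·S0 + B(0,0) = 56.5044 = V0.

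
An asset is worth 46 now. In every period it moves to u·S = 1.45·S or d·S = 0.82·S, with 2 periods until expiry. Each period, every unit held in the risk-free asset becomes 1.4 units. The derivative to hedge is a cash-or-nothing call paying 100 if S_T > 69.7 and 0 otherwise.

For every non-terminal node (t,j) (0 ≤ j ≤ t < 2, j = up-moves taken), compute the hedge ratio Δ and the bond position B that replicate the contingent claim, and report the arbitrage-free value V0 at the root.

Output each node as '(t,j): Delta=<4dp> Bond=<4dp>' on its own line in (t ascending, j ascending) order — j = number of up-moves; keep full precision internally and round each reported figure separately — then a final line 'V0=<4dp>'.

Risk-neutral probability p* = (R−d)/(u−d) = (1.4−0.82)/(1.45−0.82) = 0.9206.
Terminal payoffs: V(2,0)=0.0000, V(2,1)=0.0000, V(2,2)=100.0000
(1,0): S=37.7200. Δ = (V_up−V_dn)/(S_up−S_dn) = (0.0000−0.0000)/(54.6940−30.9304) = 0.0000. V = [p*·0.0000 + (1−p*)·0.0000]/1.4 = 0.0000. B = V − Δ·S = 0.0000.
(1,1): S=66.7000. Δ = (V_up−V_dn)/(S_up−S_dn) = (100.0000−0.0000)/(96.7150−54.6940) = 2.3798. V = [p*·100.0000 + (1−p*)·0.0000]/1.4 = 65.7596. B = V − Δ·S = -92.9705.
(0,0): S=46.0000. Δ = (V_up−V_dn)/(S_up−S_dn) = (65.7596−0.0000)/(66.7000−37.7200) = 2.2691. V = [p*·65.7596 + (1−p*)·0.0000]/1.4 = 43.2433. B = V − Δ·S = -61.1371.
Self-financing check: at every node Δ·S+B equals the discounted successor values.

(0,0): Delta=2.2691 Bond=-61.1371
(1,0): Delta=0.0000 Bond=0.0000
(1,1): Delta=2.3798 Bond=-92.9705
V0=43.2433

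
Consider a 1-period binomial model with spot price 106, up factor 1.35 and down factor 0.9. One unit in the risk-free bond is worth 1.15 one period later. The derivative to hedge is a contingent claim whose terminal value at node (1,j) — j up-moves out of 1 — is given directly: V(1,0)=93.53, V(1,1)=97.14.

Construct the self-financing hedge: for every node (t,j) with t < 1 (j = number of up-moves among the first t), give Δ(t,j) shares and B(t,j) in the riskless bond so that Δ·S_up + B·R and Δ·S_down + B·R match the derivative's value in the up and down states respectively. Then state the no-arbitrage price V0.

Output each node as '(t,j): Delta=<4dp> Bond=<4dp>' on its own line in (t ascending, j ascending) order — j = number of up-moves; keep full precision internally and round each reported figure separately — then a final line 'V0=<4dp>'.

(0,0): Delta=0.0757 Bond=75.0522
V0=83.0744

Under the risk-neutral measure, an up-move has probability p* = (R−d)/(u−d) = 0.5556 and values discount at R = 1.15.
At expiry t=1: V(1,0)=93.5300, V(1,1)=97.1400
Node (0,0) S=106.0000: V=(p*·97.1400+(1−p*)·93.5300)/1.15=83.0744; Δ=(97.1400−93.5300)/(143.1000−95.4000)=0.0757; B=V−Δ·S=75.0522
The time-0 hedge costs 83.0744, which is the no-arbitrage price.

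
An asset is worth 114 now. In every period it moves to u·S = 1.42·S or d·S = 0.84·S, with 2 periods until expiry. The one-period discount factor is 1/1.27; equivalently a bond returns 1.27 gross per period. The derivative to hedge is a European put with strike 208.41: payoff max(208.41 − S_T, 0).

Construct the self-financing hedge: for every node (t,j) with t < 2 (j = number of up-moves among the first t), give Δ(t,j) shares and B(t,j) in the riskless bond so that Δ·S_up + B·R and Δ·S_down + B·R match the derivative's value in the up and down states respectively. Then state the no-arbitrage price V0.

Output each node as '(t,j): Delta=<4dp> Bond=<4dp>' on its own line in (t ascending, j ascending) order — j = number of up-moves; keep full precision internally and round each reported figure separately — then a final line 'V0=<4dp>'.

Risk-neutral probability p* = (R−d)/(u−d) = (1.27−0.84)/(1.42−0.84) = 0.7414.
Terminal payoffs: V(2,0)=127.9716, V(2,1)=72.4308, V(2,2)=0.0000
  t=1,j=0: stock 95.7600 → up 135.9792 (V=72.4308), down 80.4384 (V=127.9716). Price 68.3424; hedge Δ=-1.0000, bond B=164.1024.
  t=1,j=1: stock 161.8800 → up 229.8696 (V=0.0000), down 135.9792 (V=72.4308). Price 14.7497; hedge Δ=-0.7714, bond B=139.6304.
  t=0,j=0: stock 114.0000 → up 161.8800 (V=14.7497), down 95.7600 (V=68.3424). Price 22.5275; hedge Δ=-0.8105, bond B=114.9286.
Self-financing check: at every node Δ·S+B equals the discounted successor values.

(0,0): Delta=-0.8105 Bond=114.9286
(1,0): Delta=-1.0000 Bond=164.1024
(1,1): Delta=-0.7714 Bond=139.6304
V0=22.5275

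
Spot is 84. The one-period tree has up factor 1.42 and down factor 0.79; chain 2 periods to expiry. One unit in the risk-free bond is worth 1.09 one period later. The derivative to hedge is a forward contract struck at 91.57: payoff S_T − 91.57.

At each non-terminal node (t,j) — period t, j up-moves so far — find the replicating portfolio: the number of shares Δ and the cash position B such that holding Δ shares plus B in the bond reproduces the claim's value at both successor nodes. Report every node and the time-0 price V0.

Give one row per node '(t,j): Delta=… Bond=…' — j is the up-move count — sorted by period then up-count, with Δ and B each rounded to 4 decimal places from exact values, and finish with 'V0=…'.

Since d<R<u, set p* = (R−d)/(u−d) = 0.4762; price each node as the discounted p*-expectation of its children.
Payoff layer (t=2): V(2,0)=-39.1456, V(2,1)=2.6612, V(2,2)=77.8076
Node (1,0) S=66.3600: V=(p*·2.6612+(1−p*)·-39.1456)/1.09=-17.6492; Δ=(2.6612−-39.1456)/(94.2312−52.4244)=1.0000; B=V−Δ·S=-84.0092
Node (1,1) S=119.2800: V=(p*·77.8076+(1−p*)·2.6612)/1.09=35.2708; Δ=(77.8076−2.6612)/(169.3776−94.2312)=1.0000; B=V−Δ·S=-84.0092
Node (0,0) S=84.0000: V=(p*·35.2708+(1−p*)·-17.6492)/1.09=6.9274; Δ=(35.2708−-17.6492)/(119.2800−66.3600)=1.0000; B=V−Δ·S=-77.0726
Each (Δ,B) replicates both successor values, so the strategy is self-financing and V0 is arbitrage-free.

(0,0): Delta=1.0000 Bond=-77.0726
(1,0): Delta=1.0000 Bond=-84.0092
(1,1): Delta=1.0000 Bond=-84.0092
V0=6.9274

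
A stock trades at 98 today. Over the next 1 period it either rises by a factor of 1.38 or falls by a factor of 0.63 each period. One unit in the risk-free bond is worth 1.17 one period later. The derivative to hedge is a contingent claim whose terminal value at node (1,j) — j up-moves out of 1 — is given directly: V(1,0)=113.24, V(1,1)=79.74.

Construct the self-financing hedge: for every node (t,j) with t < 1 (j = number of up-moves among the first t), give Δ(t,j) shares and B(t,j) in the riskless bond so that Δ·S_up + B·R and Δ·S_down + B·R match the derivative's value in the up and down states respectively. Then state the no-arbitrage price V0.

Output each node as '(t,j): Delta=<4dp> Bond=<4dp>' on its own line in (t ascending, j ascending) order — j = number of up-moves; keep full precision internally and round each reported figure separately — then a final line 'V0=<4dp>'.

(0,0): Delta=-0.4558 Bond=120.8376
V0=76.1709

No-arbitrage ⇒ martingale measure with p* = (R−d)/(u−d) = 0.7200.
Terminal payoffs: V(1,0)=113.2400, V(1,1)=79.7400
  t=0,j=0: stock 98.0000 → up 135.2400 (V=79.7400), down 61.7400 (V=113.2400). Price 76.1709; hedge Δ=-0.4558, bond B=120.8376.
Each (Δ,B) replicates both successor values, so the strategy is self-financing and V0 is arbitrage-free.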